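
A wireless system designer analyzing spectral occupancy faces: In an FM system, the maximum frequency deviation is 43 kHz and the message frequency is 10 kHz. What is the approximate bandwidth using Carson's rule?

Carson's rule: BW = 2*(delta_f + f_m)
= 2*(43 + 10) kHz = 106 kHz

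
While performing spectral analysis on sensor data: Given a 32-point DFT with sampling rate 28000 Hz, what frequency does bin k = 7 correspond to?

The frequency of DFT bin k is: f_k = k * f_s / N
f_7 = 7 * 28000 / 32 = 6125 Hz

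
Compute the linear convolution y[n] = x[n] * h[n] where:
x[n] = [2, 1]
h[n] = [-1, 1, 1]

y[n] = sum_k x[k]*h[n-k]. Output length = len(x) + len(h) - 1 = 2 + 3 - 1 = 4.
y[0] = 2*-1 = -2
y[1] = 1*-1 + 2*1 = 1
y[2] = 1*1 + 2*1 = 3
y[3] = 1*1 = 1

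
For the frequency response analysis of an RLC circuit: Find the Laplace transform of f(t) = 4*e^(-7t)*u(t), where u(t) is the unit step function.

Standard Laplace transform pair:
e^(-at)*u(t) <-> 1/(s+a)
With a = 7: L{4*e^(-7t)*u(t)} = 4/(s+7), ROC: Re(s) > -7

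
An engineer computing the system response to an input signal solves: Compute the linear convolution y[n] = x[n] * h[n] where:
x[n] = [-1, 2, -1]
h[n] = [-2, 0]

y[n] = sum_k x[k]*h[n-k]. Output length = len(x) + len(h) - 1 = 3 + 2 - 1 = 4.
y[0] = -1*-2 = 2
y[1] = 2*-2 + -1*0 = -4
y[2] = -1*-2 + 2*0 = 2
y[3] = -1*0 = 0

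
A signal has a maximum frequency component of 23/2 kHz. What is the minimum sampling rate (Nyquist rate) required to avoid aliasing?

By the Nyquist-Shannon sampling theorem,
the minimum sampling rate (Nyquist rate) must be at least 2 * f_max.
Nyquist rate = 2 * 23/2 kHz = 23 kHz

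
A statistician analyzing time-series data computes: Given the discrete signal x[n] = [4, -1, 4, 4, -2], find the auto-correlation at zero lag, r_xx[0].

The auto-correlation at zero lag r_xx[0] equals the signal energy.
r_xx[0] = sum of x[n]^2 = 4^2 + (-1)^2 + 4^2 + 4^2 + (-2)^2
= 16 + 1 + 16 + 16 + 4 = 53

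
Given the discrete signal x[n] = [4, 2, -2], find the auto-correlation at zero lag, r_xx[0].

The auto-correlation at zero lag r_xx[0] equals the signal energy.
r_xx[0] = sum of x[n]^2 = 4^2 + 2^2 + (-2)^2
= 16 + 4 + 4 = 24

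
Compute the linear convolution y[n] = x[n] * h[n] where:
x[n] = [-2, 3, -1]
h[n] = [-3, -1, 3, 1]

y[n] = sum_k x[k]*h[n-k]. Output length = len(x) + len(h) - 1 = 3 + 4 - 1 = 6.
y[0] = -2*-3 = 6
y[1] = 3*-3 + -2*-1 = -7
y[2] = -1*-3 + 3*-1 + -2*3 = -6
y[3] = -1*-1 + 3*3 + -2*1 = 8
y[4] = -1*3 + 3*1 = 0
y[5] = -1*1 = -1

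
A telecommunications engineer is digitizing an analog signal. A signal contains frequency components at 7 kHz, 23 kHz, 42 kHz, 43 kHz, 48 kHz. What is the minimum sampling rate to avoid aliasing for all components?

The highest frequency component is f_max = 48 kHz.
Nyquist rate = 2 * f_max = 2 * 48 kHz = 96 kHz.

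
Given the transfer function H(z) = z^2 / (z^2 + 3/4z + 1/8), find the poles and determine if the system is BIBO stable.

Poles are roots of the denominator: z^2 + 3/4z + 1/8 = 0.
Quadratic formula: z = [-(3/4) +/- sqrt((3/4)^2 - 4*(1/8))] / 2
Discriminant = 9/16 - 1/2 = 1/16; sqrt = 1/4.
z = (-3/4 +/- 1/4) / 2 => z = -1/4 or z = -1/2.
|p1| = 1/4, |p2| = 1/2.
For BIBO stability, all poles must lie inside the unit circle (|p| < 1).
System is STABLE since both |p| < 1.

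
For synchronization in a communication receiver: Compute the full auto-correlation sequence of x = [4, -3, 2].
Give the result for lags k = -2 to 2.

r_xx[k] = sum_m x[m]*x[m+k], indexed from 0, for k = -2 to 2:
  r_xx[-2] = x[2]*x[0] = 8
  r_xx[-1] = x[1]*x[0] + x[2]*x[1] = -18
  r_xx[0] = x[0]*x[0] + x[1]*x[1] + x[2]*x[2] = 29
  r_xx[1] = x[0]*x[1] + x[1]*x[2] = -18
  r_xx[2] = x[0]*x[2] = 8
r_xx = [8, -18, 29, -18, 8]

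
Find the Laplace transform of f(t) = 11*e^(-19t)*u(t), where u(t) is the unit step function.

Standard Laplace transform pair:
e^(-at)*u(t) <-> 1/(s+a)
With a = 19: L{11*e^(-19t)*u(t)} = 11/(s+19), ROC: Re(s) > -19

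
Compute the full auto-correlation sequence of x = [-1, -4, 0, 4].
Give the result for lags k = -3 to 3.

r_xx[k] = sum_m x[m]*x[m+k], indexed from 0, for k = -3 to 3:
  r_xx[-3] = x[3]*x[0] = -4
  r_xx[-2] = x[2]*x[0] + x[3]*x[1] = -16
  r_xx[-1] = x[1]*x[0] + x[2]*x[1] + x[3]*x[2] = 4
  r_xx[0] = x[0]*x[0] + x[1]*x[1] + x[2]*x[2] + x[3]*x[3] = 33
  r_xx[1] = x[0]*x[1] + x[1]*x[2] + x[2]*x[3] = 4
  r_xx[2] = x[0]*x[2] + x[1]*x[3] = -16
  r_xx[3] = x[0]*x[3] = -4
r_xx = [-4, -16, 4, 33, 4, -16, -4]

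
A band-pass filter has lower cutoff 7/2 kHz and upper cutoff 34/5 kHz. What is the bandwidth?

Bandwidth = f_high - f_low
= 34/5 kHz - 7/2 kHz = 33/10 kHz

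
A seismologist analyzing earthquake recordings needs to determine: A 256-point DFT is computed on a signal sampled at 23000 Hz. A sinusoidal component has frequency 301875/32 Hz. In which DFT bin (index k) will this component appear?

DFT frequency resolution = f_s/N = 23000/256 = 2875/32 Hz
Bin index k = f_signal / resolution = 301875/32 / 2875/32 = 105
The signal frequency 301875/32 Hz falls in DFT bin k = 105.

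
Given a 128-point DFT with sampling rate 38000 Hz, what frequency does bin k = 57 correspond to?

The frequency of DFT bin k is: f_k = k * f_s / N
f_57 = 57 * 38000 / 128 = 135375/8 Hz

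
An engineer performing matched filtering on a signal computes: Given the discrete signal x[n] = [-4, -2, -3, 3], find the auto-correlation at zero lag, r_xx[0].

The auto-correlation at zero lag r_xx[0] equals the signal energy.
r_xx[0] = sum of x[n]^2 = (-4)^2 + (-2)^2 + (-3)^2 + 3^2
= 16 + 4 + 9 + 9 = 38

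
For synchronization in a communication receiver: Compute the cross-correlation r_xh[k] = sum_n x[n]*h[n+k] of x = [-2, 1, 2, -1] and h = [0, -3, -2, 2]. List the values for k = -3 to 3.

Both sequences indexed from 0 and zero outside their support.
Lags with overlap: k = -3 to 3.
  r_xh[-3] = x[3]*h[0] = 0
  r_xh[-2] = x[2]*h[0] + x[3]*h[1] = 3
  r_xh[-1] = x[1]*h[0] + x[2]*h[1] + x[3]*h[2] = -4
  r_xh[0] = x[0]*h[0] + x[1]*h[1] + x[2]*h[2] + x[3]*h[3] = -9
  r_xh[1] = x[0]*h[1] + x[1]*h[2] + x[2]*h[3] = 8
  r_xh[2] = x[0]*h[2] + x[1]*h[3] = 6
  r_xh[3] = x[0]*h[3] = -4
r_xh = [0, 3, -4, -9, 8, 6, -4] (for k = -3, ..., 3)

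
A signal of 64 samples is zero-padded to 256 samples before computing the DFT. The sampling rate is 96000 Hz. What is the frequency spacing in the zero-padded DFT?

Original DFT: N = 64, resolution = f_s/N = 96000/64 = 1500 Hz
Zero-padded DFT: N = 256, resolution = f_s/N = 96000/256 = 375 Hz
Zero-padding interpolates the spectrum (finer frequency grid)
but does NOT improve the true spectral resolution (ability to resolve close frequencies).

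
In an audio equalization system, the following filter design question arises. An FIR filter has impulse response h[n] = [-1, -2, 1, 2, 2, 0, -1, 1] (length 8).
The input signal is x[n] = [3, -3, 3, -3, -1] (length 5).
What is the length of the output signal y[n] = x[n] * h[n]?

For linear convolution, the output length is:
len(y) = len(x) + len(h) - 1 = 5 + 8 - 1 = 12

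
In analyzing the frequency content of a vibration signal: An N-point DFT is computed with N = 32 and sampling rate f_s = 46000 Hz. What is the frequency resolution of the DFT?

DFT frequency resolution = f_s / N
= 46000 / 32 = 2875/2 Hz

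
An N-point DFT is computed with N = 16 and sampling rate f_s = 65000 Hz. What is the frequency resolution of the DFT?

DFT frequency resolution = f_s / N
= 65000 / 16 = 8125/2 Hz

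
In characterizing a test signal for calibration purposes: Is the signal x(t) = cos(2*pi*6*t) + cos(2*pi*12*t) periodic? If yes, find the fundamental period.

f1 = 6 Hz, f2 = 12 Hz
Period T1 = 1/6, T2 = 1/12
Ratio T1/T2 = 12/6, which is rational.
The signal is periodic with fundamental period T = 1/GCD(6,12) = 1/6 s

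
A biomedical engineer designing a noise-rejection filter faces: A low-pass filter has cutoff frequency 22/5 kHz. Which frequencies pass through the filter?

A low-pass filter passes all frequencies below the cutoff frequency 22/5 kHz and attenuates higher frequencies.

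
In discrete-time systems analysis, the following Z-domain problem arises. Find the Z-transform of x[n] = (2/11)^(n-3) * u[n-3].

Time-shifting property: if X(z) = Z{x[n]}, then Z{x[n-d]} = z^(-d) * X(z)
X(z) = z/(z - 2/11) for x[n] = (2/11)^n * u[n]
Z{x[n-3]} = z^(-3) * z/(z - 2/11) = z^(-2)/(z - 2/11)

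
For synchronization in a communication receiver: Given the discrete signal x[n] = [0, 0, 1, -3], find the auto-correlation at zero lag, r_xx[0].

The auto-correlation at zero lag r_xx[0] equals the signal energy.
r_xx[0] = sum of x[n]^2 = 0^2 + 0^2 + 1^2 + (-3)^2
= 0 + 0 + 1 + 9 = 10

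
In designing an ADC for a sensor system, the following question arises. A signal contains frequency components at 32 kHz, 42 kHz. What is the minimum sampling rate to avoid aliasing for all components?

The highest frequency component is f_max = 42 kHz.
Nyquist rate = 2 * f_max = 2 * 42 kHz = 84 kHz.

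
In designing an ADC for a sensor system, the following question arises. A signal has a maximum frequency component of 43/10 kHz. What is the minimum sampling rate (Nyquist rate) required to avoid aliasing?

By the Nyquist-Shannon sampling theorem,
the minimum sampling rate (Nyquist rate) must be at least 2 * f_max.
Nyquist rate = 2 * 43/10 kHz = 43/5 kHz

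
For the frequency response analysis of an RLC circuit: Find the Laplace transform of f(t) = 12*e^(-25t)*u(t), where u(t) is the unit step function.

Standard Laplace transform pair:
e^(-at)*u(t) <-> 1/(s+a)
With a = 25: L{12*e^(-25t)*u(t)} = 12/(s+25), ROC: Re(s) > -25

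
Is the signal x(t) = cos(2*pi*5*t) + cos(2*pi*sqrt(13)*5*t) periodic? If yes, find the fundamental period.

f1 = 5 Hz, f2 = 5*sqrt(13) Hz
Ratio f2/f1 = sqrt(13), which is irrational.
Since the frequency ratio is irrational, no common period exists.
The signal is not periodic.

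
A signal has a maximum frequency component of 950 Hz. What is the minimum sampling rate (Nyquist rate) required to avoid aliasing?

By the Nyquist-Shannon sampling theorem,
the minimum sampling rate (Nyquist rate) must be at least 2 * f_max.
Nyquist rate = 2 * 950 Hz = 1900 Hz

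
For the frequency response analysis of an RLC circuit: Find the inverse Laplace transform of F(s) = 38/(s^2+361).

Standard pair: w/(s^2+w^2) <-> sin(wt)*u(t)
Recognize w^2 = 361, so w = 19; numerator 38 = 2*19.
f(t) = 2*sin(19t)*u(t)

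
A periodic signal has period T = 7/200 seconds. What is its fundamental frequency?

The fundamental frequency is the reciprocal of the period.
f = 1/T = 1/(7/200) = 200/7 Hz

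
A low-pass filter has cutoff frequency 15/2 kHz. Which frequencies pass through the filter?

A low-pass filter passes all frequencies below the cutoff frequency 15/2 kHz and attenuates higher frequencies.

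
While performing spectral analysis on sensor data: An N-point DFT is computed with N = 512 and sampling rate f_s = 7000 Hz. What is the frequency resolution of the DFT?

DFT frequency resolution = f_s / N
= 7000 / 512 = 875/64 Hz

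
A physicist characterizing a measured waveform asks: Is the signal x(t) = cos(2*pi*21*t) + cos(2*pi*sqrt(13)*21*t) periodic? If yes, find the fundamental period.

f1 = 21 Hz, f2 = 21*sqrt(13) Hz
Ratio f2/f1 = sqrt(13), which is irrational.
Since the frequency ratio is irrational, no common period exists.
The signal is not periodic.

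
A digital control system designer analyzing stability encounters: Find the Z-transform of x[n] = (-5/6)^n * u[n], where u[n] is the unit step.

The Z-transform of a^n * u[n] is z/(z-a) for |z| > |a|.
Here a = -5/6, so X(z) = z/(z - (-5/6)) = 6z/(6z + 5)
ROC: |z| > 5/6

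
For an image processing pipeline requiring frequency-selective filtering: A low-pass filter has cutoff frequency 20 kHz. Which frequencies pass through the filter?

A low-pass filter passes all frequencies below the cutoff frequency 20 kHz and attenuates higher frequencies.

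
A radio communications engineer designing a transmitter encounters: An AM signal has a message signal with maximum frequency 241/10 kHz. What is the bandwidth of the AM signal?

In AM (double-sideband), the bandwidth is twice the message frequency.
BW = 2 * f_m = 2 * 241/10 kHz = 241/5 kHz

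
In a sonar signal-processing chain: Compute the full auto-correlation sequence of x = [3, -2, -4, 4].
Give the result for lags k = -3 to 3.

r_xx[k] = sum_m x[m]*x[m+k], indexed from 0, for k = -3 to 3:
  r_xx[-3] = x[3]*x[0] = 12
  r_xx[-2] = x[2]*x[0] + x[3]*x[1] = -20
  r_xx[-1] = x[1]*x[0] + x[2]*x[1] + x[3]*x[2] = -14
  r_xx[0] = x[0]*x[0] + x[1]*x[1] + x[2]*x[2] + x[3]*x[3] = 45
  r_xx[1] = x[0]*x[1] + x[1]*x[2] + x[2]*x[3] = -14
  r_xx[2] = x[0]*x[2] + x[1]*x[3] = -20
  r_xx[3] = x[0]*x[3] = 12
r_xx = [12, -20, -14, 45, -14, -20, 12]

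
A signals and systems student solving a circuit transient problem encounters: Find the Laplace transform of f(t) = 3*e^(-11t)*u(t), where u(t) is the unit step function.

Standard Laplace transform pair:
e^(-at)*u(t) <-> 1/(s+a)
With a = 11: L{3*e^(-11t)*u(t)} = 3/(s+11), ROC: Re(s) > -11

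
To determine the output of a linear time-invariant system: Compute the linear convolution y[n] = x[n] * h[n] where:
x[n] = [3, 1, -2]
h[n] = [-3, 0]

y[n] = sum_k x[k]*h[n-k]. Output length = len(x) + len(h) - 1 = 3 + 2 - 1 = 4.
y[0] = 3*-3 = -9
y[1] = 1*-3 + 3*0 = -3
y[2] = -2*-3 + 1*0 = 6
y[3] = -2*0 = 0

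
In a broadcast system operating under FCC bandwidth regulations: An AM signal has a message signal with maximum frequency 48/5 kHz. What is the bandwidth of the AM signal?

In AM (double-sideband), the bandwidth is twice the message frequency.
BW = 2 * f_m = 2 * 48/5 kHz = 96/5 kHz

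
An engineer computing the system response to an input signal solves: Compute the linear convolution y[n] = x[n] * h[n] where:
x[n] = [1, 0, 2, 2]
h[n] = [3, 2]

y[n] = sum_k x[k]*h[n-k]. Output length = len(x) + len(h) - 1 = 4 + 2 - 1 = 5.
y[0] = 1*3 = 3
y[1] = 0*3 + 1*2 = 2
y[2] = 2*3 + 0*2 = 6
y[3] = 2*3 + 2*2 = 10
y[4] = 2*2 = 4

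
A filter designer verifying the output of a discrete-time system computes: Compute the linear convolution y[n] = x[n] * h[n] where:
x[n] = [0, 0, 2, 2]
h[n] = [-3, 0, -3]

y[n] = sum_k x[k]*h[n-k]. Output length = len(x) + len(h) - 1 = 4 + 3 - 1 = 6.
y[0] = 0*-3 = 0
y[1] = 0*-3 + 0*0 = 0
y[2] = 2*-3 + 0*0 + 0*-3 = -6
y[3] = 2*-3 + 2*0 + 0*-3 = -6
y[4] = 2*0 + 2*-3 = -6
y[5] = 2*-3 = -6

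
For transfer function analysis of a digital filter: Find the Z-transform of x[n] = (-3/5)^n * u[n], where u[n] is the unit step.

The Z-transform of a^n * u[n] is z/(z-a) for |z| > |a|.
Here a = -3/5, so X(z) = z/(z - (-3/5)) = 5z/(5z + 3)
ROC: |z| > 3/5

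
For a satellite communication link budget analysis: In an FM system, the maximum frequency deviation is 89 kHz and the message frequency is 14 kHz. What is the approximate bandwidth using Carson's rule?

Carson's rule: BW = 2*(delta_f + f_m)
= 2*(89 + 14) kHz = 206 kHz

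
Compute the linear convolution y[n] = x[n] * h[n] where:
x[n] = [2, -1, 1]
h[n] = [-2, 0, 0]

y[n] = sum_k x[k]*h[n-k]. Output length = len(x) + len(h) - 1 = 3 + 3 - 1 = 5.
y[0] = 2*-2 = -4
y[1] = -1*-2 + 2*0 = 2
y[2] = 1*-2 + -1*0 + 2*0 = -2
y[3] = 1*0 + -1*0 = 0
y[4] = 1*0 = 0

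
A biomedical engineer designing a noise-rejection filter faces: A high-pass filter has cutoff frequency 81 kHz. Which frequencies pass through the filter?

A high-pass filter passes all frequencies above the cutoff frequency 81 kHz and attenuates lower frequencies.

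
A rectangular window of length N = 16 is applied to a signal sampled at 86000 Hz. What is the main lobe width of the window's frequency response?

For a rectangular window of length N,
the main lobe width in frequency is 2*f_s/N.
= 2*86000/16 = 10750 Hz
This determines the minimum frequency separation for resolving two sinusoids.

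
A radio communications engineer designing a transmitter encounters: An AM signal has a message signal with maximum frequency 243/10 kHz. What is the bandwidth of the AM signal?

In AM (double-sideband), the bandwidth is twice the message frequency.
BW = 2 * f_m = 2 * 243/10 kHz = 243/5 kHz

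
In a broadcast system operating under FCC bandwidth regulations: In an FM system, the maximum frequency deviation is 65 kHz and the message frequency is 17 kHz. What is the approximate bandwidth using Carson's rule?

Carson's rule: BW = 2*(delta_f + f_m)
= 2*(65 + 17) kHz = 164 kHz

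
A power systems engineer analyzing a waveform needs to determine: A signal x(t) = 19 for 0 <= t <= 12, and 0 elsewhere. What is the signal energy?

Energy = integral of |x(t)|^2 dt over the signal duration
= 19^2 * 12 = 361 * 12 = 4332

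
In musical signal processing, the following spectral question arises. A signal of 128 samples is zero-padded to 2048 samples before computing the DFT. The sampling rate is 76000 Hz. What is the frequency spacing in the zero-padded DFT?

Original DFT: N = 128, resolution = f_s/N = 76000/128 = 2375/4 Hz
Zero-padded DFT: N = 2048, resolution = f_s/N = 76000/2048 = 2375/64 Hz
Zero-padding interpolates the spectrum (finer frequency grid)
but does NOT improve the true spectral resolution (ability to resolve close frequencies).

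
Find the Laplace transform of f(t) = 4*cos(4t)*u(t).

Standard pair: cos(wt)*u(t) <-> s/(s^2+w^2)
With w = 4: L{4*cos(4t)*u(t)} = 4s/(s^2+16)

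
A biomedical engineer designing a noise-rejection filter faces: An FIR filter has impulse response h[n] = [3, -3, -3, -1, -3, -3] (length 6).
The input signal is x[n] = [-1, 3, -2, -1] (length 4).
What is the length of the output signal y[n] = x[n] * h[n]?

For linear convolution, the output length is:
len(y) = len(x) + len(h) - 1 = 4 + 6 - 1 = 9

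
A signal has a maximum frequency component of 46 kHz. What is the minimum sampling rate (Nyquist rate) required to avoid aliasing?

By the Nyquist-Shannon sampling theorem,
the minimum sampling rate (Nyquist rate) must be at least 2 * f_max.
Nyquist rate = 2 * 46 kHz = 92 kHz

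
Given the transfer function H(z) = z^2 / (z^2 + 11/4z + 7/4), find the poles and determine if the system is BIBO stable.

Poles are roots of the denominator: z^2 + 11/4z + 7/4 = 0.
Quadratic formula: z = [-(11/4) +/- sqrt((11/4)^2 - 4*(7/4))] / 2
Discriminant = 121/16 - 7 = 9/16; sqrt = 3/4.
z = (-11/4 +/- 3/4) / 2 => z = -1 or z = -7/4.
|p1| = 7/4, |p2| = 1.
For BIBO stability, all poles must lie inside the unit circle (|p| < 1).
System is UNSTABLE since at least one |p| >= 1.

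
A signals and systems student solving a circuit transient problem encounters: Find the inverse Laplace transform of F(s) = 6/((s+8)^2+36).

Standard pair: w/((s+a)^2+w^2) <-> e^(-at)*sin(wt)*u(t)
With a=8, w=6: f(t) = e^(-8t)*sin(6t)*u(t)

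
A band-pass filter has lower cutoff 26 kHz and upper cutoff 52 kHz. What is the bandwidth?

Bandwidth = f_high - f_low
= 52 kHz - 26 kHz = 26 kHz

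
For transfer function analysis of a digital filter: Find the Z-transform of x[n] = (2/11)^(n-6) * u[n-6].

Time-shifting property: if X(z) = Z{x[n]}, then Z{x[n-d]} = z^(-d) * X(z)
X(z) = z/(z - 2/11) for x[n] = (2/11)^n * u[n]
Z{x[n-6]} = z^(-6) * z/(z - 2/11) = z^(-5)/(z - 2/11)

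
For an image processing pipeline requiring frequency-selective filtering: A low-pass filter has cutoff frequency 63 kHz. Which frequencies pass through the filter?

A low-pass filter passes all frequencies below the cutoff frequency 63 kHz and attenuates higher frequencies.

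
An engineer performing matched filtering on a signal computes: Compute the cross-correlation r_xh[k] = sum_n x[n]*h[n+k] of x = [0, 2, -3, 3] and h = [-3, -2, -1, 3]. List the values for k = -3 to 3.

Both sequences indexed from 0 and zero outside their support.
Lags with overlap: k = -3 to 3.
  r_xh[-3] = x[3]*h[0] = -9
  r_xh[-2] = x[2]*h[0] + x[3]*h[1] = 3
  r_xh[-1] = x[1]*h[0] + x[2]*h[1] + x[3]*h[2] = -3
  r_xh[0] = x[0]*h[0] + x[1]*h[1] + x[2]*h[2] + x[3]*h[3] = 8
  r_xh[1] = x[0]*h[1] + x[1]*h[2] + x[2]*h[3] = -11
  r_xh[2] = x[0]*h[2] + x[1]*h[3] = 6
  r_xh[3] = x[0]*h[3] = 0
r_xh = [-9, 3, -3, 8, -11, 6, 0] (for k = -3, ..., 3)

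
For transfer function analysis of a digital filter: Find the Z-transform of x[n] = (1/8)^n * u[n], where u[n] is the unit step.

The Z-transform of a^n * u[n] is z/(z-a) for |z| > |a|.
Here a = 1/8, so X(z) = z/(z - (1/8)) = 8z/(8z - 1)
ROC: |z| > 1/8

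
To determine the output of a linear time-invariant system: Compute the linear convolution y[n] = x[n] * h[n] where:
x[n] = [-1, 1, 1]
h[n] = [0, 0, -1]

y[n] = sum_k x[k]*h[n-k]. Output length = len(x) + len(h) - 1 = 3 + 3 - 1 = 5.
y[0] = -1*0 = 0
y[1] = 1*0 + -1*0 = 0
y[2] = 1*0 + 1*0 + -1*-1 = 1
y[3] = 1*0 + 1*-1 = -1
y[4] = 1*-1 = -1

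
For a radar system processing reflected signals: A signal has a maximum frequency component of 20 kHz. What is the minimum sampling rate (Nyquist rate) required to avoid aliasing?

By the Nyquist-Shannon sampling theorem,
the minimum sampling rate (Nyquist rate) must be at least 2 * f_max.
Nyquist rate = 2 * 20 kHz = 40 kHz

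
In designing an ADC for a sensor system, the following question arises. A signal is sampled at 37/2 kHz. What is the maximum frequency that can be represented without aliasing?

The maximum frequency that can be represented without aliasing
is the Nyquist frequency: f_max = f_s / 2 = 37/2 kHz / 2 = 37/4 kHz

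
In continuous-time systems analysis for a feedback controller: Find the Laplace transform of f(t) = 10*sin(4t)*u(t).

Standard pair: sin(wt)*u(t) <-> w/(s^2+w^2)
With w = 4: L{10*sin(4t)*u(t)} = 40/(s^2+16)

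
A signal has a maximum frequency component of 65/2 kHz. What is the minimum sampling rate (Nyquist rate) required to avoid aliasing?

By the Nyquist-Shannon sampling theorem,
the minimum sampling rate (Nyquist rate) must be at least 2 * f_max.
Nyquist rate = 2 * 65/2 kHz = 65 kHz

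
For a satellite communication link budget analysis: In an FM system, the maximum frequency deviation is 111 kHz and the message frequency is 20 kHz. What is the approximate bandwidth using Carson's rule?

Carson's rule: BW = 2*(delta_f + f_m)
= 2*(111 + 20) kHz = 262 kHz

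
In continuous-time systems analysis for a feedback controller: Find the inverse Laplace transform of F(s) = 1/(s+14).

Standard pair: k/(s+a) <-> k*e^(-at)*u(t)
With k=1, a=14: f(t) = e^(-14t)*u(t)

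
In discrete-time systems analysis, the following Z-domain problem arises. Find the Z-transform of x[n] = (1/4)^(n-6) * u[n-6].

Time-shifting property: if X(z) = Z{x[n]}, then Z{x[n-d]} = z^(-d) * X(z)
X(z) = z/(z - 1/4) for x[n] = (1/4)^n * u[n]
Z{x[n-6]} = z^(-6) * z/(z - 1/4) = z^(-5)/(z - 1/4)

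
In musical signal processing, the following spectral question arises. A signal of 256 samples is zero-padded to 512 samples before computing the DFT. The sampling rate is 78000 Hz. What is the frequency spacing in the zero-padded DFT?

Original DFT: N = 256, resolution = f_s/N = 78000/256 = 4875/16 Hz
Zero-padded DFT: N = 512, resolution = f_s/N = 78000/512 = 4875/32 Hz
Zero-padding interpolates the spectrum (finer frequency grid)
but does NOT improve the true spectral resolution (ability to resolve close frequencies).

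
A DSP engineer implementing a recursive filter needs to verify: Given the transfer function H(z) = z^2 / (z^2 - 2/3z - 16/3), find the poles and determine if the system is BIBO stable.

Poles are roots of the denominator: z^2 - 2/3z - 16/3 = 0.
Quadratic formula: z = [-(-2/3) +/- sqrt((-2/3)^2 - 4*(-16/3))] / 2
Discriminant = 4/9 + 64/3 = 196/9; sqrt = 14/3.
z = (2/3 +/- 14/3) / 2 => z = 8/3 or z = -2.
|p1| = 8/3, |p2| = 2.
For BIBO stability, all poles must lie inside the unit circle (|p| < 1).
System is UNSTABLE since at least one |p| >= 1.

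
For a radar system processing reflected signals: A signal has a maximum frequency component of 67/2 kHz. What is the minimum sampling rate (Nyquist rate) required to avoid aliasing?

By the Nyquist-Shannon sampling theorem,
the minimum sampling rate (Nyquist rate) must be at least 2 * f_max.
Nyquist rate = 2 * 67/2 kHz = 67 kHz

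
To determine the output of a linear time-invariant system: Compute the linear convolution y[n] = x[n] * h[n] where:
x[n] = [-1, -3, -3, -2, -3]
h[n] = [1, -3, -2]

y[n] = sum_k x[k]*h[n-k]. Output length = len(x) + len(h) - 1 = 5 + 3 - 1 = 7.
y[0] = -1*1 = -1
y[1] = -3*1 + -1*-3 = 0
y[2] = -3*1 + -3*-3 + -1*-2 = 8
y[3] = -2*1 + -3*-3 + -3*-2 = 13
y[4] = -3*1 + -2*-3 + -3*-2 = 9
y[5] = -3*-3 + -2*-2 = 13
y[6] = -3*-2 = 6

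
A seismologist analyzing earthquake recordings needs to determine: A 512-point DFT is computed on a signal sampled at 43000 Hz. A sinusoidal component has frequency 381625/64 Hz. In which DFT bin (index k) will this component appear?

DFT frequency resolution = f_s/N = 43000/512 = 5375/64 Hz
Bin index k = f_signal / resolution = 381625/64 / 5375/64 = 71
The signal frequency 381625/64 Hz falls in DFT bin k = 71.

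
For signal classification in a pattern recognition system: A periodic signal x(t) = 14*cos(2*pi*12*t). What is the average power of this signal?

Average power of A*cos(wt) is A^2/2.
P = 14^2 / 2 = 196/2 = 98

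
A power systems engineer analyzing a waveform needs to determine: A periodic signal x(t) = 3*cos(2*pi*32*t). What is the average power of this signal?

Average power of A*cos(wt) is A^2/2.
P = 3^2 / 2 = 9/2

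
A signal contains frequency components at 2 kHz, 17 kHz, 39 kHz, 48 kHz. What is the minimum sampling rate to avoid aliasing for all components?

The highest frequency component is f_max = 48 kHz.
Nyquist rate = 2 * f_max = 2 * 48 kHz = 96 kHz.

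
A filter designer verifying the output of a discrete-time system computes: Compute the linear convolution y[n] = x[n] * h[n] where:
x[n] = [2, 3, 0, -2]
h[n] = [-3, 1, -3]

y[n] = sum_k x[k]*h[n-k]. Output length = len(x) + len(h) - 1 = 4 + 3 - 1 = 6.
y[0] = 2*-3 = -6
y[1] = 3*-3 + 2*1 = -7
y[2] = 0*-3 + 3*1 + 2*-3 = -3
y[3] = -2*-3 + 0*1 + 3*-3 = -3
y[4] = -2*1 + 0*-3 = -2
y[5] = -2*-3 = 6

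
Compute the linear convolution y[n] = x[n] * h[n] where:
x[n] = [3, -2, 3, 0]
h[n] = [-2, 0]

y[n] = sum_k x[k]*h[n-k]. Output length = len(x) + len(h) - 1 = 4 + 2 - 1 = 5.
y[0] = 3*-2 = -6
y[1] = -2*-2 + 3*0 = 4
y[2] = 3*-2 + -2*0 = -6
y[3] = 0*-2 + 3*0 = 0
y[4] = 0*0 = 0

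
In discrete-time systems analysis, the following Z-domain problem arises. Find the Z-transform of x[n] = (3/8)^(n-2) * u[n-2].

Time-shifting property: if X(z) = Z{x[n]}, then Z{x[n-d]} = z^(-d) * X(z)
X(z) = z/(z - 3/8) for x[n] = (3/8)^n * u[n]
Z{x[n-2]} = z^(-2) * z/(z - 3/8) = z^(-1)/(z - 3/8)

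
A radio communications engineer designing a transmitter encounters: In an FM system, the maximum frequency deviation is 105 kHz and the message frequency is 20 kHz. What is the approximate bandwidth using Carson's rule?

Carson's rule: BW = 2*(delta_f + f_m)
= 2*(105 + 20) kHz = 250 kHz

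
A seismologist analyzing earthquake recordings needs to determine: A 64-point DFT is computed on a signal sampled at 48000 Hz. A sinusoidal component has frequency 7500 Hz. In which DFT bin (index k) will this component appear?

DFT frequency resolution = f_s/N = 48000/64 = 750 Hz
Bin index k = f_signal / resolution = 7500 / 750 = 10
The signal frequency 7500 Hz falls in DFT bin k = 10.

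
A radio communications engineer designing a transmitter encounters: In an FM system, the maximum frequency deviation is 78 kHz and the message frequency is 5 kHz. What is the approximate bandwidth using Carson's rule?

Carson's rule: BW = 2*(delta_f + f_m)
= 2*(78 + 5) kHz = 166 kHz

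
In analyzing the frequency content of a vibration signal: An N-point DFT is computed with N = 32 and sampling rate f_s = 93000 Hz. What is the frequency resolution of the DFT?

DFT frequency resolution = f_s / N
= 93000 / 32 = 11625/4 Hz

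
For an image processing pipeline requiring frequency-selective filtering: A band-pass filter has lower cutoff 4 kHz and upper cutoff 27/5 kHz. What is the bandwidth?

Bandwidth = f_high - f_low
= 27/5 kHz - 4 kHz = 7/5 kHz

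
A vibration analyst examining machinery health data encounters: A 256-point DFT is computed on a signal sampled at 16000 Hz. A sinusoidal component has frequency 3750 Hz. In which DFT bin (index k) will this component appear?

DFT frequency resolution = f_s/N = 16000/256 = 125/2 Hz
Bin index k = f_signal / resolution = 3750 / 125/2 = 60
The signal frequency 3750 Hz falls in DFT bin k = 60.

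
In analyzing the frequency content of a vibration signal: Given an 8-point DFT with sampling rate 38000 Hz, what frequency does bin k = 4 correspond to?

The frequency of DFT bin k is: f_k = k * f_s / N
f_4 = 4 * 38000 / 8 = 19000 Hz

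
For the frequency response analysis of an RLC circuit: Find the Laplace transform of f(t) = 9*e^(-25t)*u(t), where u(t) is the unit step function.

Standard Laplace transform pair:
e^(-at)*u(t) <-> 1/(s+a)
With a = 25: L{9*e^(-25t)*u(t)} = 9/(s+25), ROC: Re(s) > -25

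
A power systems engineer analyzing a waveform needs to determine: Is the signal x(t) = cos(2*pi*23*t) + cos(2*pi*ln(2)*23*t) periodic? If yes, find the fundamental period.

f1 = 23 Hz, f2 = 23*ln(2) Hz
Ratio f2/f1 = ln(2), which is irrational.
Since the frequency ratio is irrational, no common period exists.
The signal is not periodic.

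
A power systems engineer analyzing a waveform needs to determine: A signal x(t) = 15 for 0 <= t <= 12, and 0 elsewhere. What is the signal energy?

Energy = integral of |x(t)|^2 dt over the signal duration
= 15^2 * 12 = 225 * 12 = 2700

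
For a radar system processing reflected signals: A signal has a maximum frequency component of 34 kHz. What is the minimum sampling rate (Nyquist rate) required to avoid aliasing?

By the Nyquist-Shannon sampling theorem,
the minimum sampling rate (Nyquist rate) must be at least 2 * f_max.
Nyquist rate = 2 * 34 kHz = 68 kHz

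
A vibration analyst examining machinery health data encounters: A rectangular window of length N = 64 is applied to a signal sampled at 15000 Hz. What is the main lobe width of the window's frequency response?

For a rectangular window of length N,
the main lobe width in frequency is 2*f_s/N.
= 2*15000/64 = 1875/4 Hz
This determines the minimum frequency separation for resolving two sinusoids.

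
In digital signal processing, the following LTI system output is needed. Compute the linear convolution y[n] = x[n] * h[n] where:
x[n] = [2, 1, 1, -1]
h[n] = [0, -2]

y[n] = sum_k x[k]*h[n-k]. Output length = len(x) + len(h) - 1 = 4 + 2 - 1 = 5.
y[0] = 2*0 = 0
y[1] = 1*0 + 2*-2 = -4
y[2] = 1*0 + 1*-2 = -2
y[3] = -1*0 + 1*-2 = -2
y[4] = -1*-2 = 2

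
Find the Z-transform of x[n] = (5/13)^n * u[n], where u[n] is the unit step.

The Z-transform of a^n * u[n] is z/(z-a) for |z| > |a|.
Here a = 5/13, so X(z) = z/(z - (5/13)) = 13z/(13z - 5)
ROC: |z| > 5/13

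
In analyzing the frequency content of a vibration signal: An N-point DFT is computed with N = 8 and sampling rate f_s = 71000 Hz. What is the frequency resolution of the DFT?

DFT frequency resolution = f_s / N
= 71000 / 8 = 8875 Hz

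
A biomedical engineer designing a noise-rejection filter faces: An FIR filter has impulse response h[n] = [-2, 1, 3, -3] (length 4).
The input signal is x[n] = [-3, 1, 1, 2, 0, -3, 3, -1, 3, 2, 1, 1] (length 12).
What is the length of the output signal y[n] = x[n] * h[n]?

For linear convolution, the output length is:
len(y) = len(x) + len(h) - 1 = 12 + 4 - 1 = 15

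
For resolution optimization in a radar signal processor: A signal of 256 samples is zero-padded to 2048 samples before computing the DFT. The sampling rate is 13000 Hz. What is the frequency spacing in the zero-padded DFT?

Original DFT: N = 256, resolution = f_s/N = 13000/256 = 1625/32 Hz
Zero-padded DFT: N = 2048, resolution = f_s/N = 13000/2048 = 1625/256 Hz
Zero-padding interpolates the spectrum (finer frequency grid)
but does NOT improve the true spectral resolution (ability to resolve close frequencies).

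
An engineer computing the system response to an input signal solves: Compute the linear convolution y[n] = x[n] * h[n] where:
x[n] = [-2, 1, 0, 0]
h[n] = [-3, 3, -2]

y[n] = sum_k x[k]*h[n-k]. Output length = len(x) + len(h) - 1 = 4 + 3 - 1 = 6.
y[0] = -2*-3 = 6
y[1] = 1*-3 + -2*3 = -9
y[2] = 0*-3 + 1*3 + -2*-2 = 7
y[3] = 0*-3 + 0*3 + 1*-2 = -2
y[4] = 0*3 + 0*-2 = 0
y[5] = 0*-2 = 0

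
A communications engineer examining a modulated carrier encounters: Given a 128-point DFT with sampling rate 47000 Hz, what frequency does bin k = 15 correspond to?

The frequency of DFT bin k is: f_k = k * f_s / N
f_15 = 15 * 47000 / 128 = 88125/16 Hz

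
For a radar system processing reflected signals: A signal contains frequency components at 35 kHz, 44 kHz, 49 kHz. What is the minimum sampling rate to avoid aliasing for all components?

The highest frequency component is f_max = 49 kHz.
Nyquist rate = 2 * f_max = 2 * 49 kHz = 98 kHz.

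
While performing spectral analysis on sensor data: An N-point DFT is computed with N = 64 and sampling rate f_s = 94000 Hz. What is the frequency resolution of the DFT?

DFT frequency resolution = f_s / N
= 94000 / 64 = 5875/4 Hz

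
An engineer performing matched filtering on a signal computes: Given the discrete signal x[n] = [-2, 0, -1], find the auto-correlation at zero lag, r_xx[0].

The auto-correlation at zero lag r_xx[0] equals the signal energy.
r_xx[0] = sum of x[n]^2 = (-2)^2 + 0^2 + (-1)^2
= 4 + 0 + 1 = 5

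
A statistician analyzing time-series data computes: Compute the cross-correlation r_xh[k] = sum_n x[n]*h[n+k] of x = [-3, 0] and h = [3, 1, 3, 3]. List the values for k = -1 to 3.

Both sequences indexed from 0 and zero outside their support.
Lags with overlap: k = -1 to 3.
  r_xh[-1] = x[1]*h[0] = 0
  r_xh[0] = x[0]*h[0] + x[1]*h[1] = -9
  r_xh[1] = x[0]*h[1] + x[1]*h[2] = -3
  r_xh[2] = x[0]*h[2] + x[1]*h[3] = -9
  r_xh[3] = x[0]*h[3] = -9
r_xh = [0, -9, -3, -9, -9] (for k = -1, ..., 3)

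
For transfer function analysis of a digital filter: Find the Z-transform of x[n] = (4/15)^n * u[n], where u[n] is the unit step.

The Z-transform of a^n * u[n] is z/(z-a) for |z| > |a|.
Here a = 4/15, so X(z) = z/(z - (4/15)) = 15z/(15z - 4)
ROC: |z| > 4/15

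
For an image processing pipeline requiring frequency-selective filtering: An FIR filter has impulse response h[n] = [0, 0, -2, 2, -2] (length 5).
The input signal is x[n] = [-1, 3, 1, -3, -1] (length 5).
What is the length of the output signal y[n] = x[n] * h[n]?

For linear convolution, the output length is:
len(y) = len(x) + len(h) - 1 = 5 + 5 - 1 = 9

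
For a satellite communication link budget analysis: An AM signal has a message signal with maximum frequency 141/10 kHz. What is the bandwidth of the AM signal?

In AM (double-sideband), the bandwidth is twice the message frequency.
BW = 2 * f_m = 2 * 141/10 kHz = 141/5 kHz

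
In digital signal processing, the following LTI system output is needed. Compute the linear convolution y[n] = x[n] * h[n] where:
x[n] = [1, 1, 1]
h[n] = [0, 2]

y[n] = sum_k x[k]*h[n-k]. Output length = len(x) + len(h) - 1 = 3 + 2 - 1 = 4.
y[0] = 1*0 = 0
y[1] = 1*0 + 1*2 = 2
y[2] = 1*0 + 1*2 = 2
y[3] = 1*2 = 2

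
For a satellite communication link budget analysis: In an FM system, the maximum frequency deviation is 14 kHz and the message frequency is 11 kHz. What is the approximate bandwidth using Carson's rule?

Carson's rule: BW = 2*(delta_f + f_m)
= 2*(14 + 11) kHz = 50 kHz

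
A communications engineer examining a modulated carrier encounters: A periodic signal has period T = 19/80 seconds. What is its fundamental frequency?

The fundamental frequency is the reciprocal of the period.
f = 1/T = 1/(19/80) = 80/19 Hz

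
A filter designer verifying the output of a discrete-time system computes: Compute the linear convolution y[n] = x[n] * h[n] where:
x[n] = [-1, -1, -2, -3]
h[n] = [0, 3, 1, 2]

y[n] = sum_k x[k]*h[n-k]. Output length = len(x) + len(h) - 1 = 4 + 4 - 1 = 7.
y[0] = -1*0 = 0
y[1] = -1*0 + -1*3 = -3
y[2] = -2*0 + -1*3 + -1*1 = -4
y[3] = -3*0 + -2*3 + -1*1 + -1*2 = -9
y[4] = -3*3 + -2*1 + -1*2 = -13
y[5] = -3*1 + -2*2 = -7
y[6] = -3*2 = -6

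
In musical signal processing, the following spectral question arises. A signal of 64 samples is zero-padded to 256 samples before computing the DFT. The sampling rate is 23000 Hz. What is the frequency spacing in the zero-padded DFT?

Original DFT: N = 64, resolution = f_s/N = 23000/64 = 2875/8 Hz
Zero-padded DFT: N = 256, resolution = f_s/N = 23000/256 = 2875/32 Hz
Zero-padding interpolates the spectrum (finer frequency grid)
but does NOT improve the true spectral resolution (ability to resolve close frequencies).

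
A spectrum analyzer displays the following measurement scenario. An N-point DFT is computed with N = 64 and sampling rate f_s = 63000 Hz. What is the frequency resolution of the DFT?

DFT frequency resolution = f_s / N
= 63000 / 64 = 7875/8 Hz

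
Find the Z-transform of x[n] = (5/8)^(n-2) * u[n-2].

Time-shifting property: if X(z) = Z{x[n]}, then Z{x[n-d]} = z^(-d) * X(z)
X(z) = z/(z - 5/8) for x[n] = (5/8)^n * u[n]
Z{x[n-2]} = z^(-2) * z/(z - 5/8) = z^(-1)/(z - 5/8)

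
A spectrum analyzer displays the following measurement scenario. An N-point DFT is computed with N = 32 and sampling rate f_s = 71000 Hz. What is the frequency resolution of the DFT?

DFT frequency resolution = f_s / N
= 71000 / 32 = 8875/4 Hz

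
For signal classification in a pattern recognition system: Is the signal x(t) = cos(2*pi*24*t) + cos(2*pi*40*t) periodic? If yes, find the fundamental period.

f1 = 24 Hz, f2 = 40 Hz
Period T1 = 1/24, T2 = 1/40
Ratio T1/T2 = 40/24, which is rational.
The signal is periodic with fundamental period T = 1/GCD(24,40) = 1/8 s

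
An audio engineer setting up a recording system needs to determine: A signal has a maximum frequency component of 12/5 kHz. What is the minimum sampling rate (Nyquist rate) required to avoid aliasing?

By the Nyquist-Shannon sampling theorem,
the minimum sampling rate (Nyquist rate) must be at least 2 * f_max.
Nyquist rate = 2 * 12/5 kHz = 24/5 kHz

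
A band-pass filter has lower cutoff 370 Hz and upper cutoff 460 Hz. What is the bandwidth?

Bandwidth = f_high - f_low
= 460 Hz - 370 Hz = 90 Hz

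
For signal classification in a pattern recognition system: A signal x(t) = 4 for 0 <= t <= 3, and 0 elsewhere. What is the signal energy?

Energy = integral of |x(t)|^2 dt over the signal duration
= 4^2 * 3 = 16 * 3 = 48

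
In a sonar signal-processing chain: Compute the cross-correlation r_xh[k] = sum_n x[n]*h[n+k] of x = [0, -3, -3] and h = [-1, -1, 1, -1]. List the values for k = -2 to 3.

Both sequences indexed from 0 and zero outside their support.
Lags with overlap: k = -2 to 3.
  r_xh[-2] = x[2]*h[0] = 3
  r_xh[-1] = x[1]*h[0] + x[2]*h[1] = 6
  r_xh[0] = x[0]*h[0] + x[1]*h[1] + x[2]*h[2] = 0
  r_xh[1] = x[0]*h[1] + x[1]*h[2] + x[2]*h[3] = 0
  r_xh[2] = x[0]*h[2] + x[1]*h[3] = 3
  r_xh[3] = x[0]*h[3] = 0
r_xh = [3, 6, 0, 0, 3, 0] (for k = -2, ..., 3)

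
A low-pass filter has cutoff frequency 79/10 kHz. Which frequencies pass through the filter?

A low-pass filter passes all frequencies below the cutoff frequency 79/10 kHz and attenuates higher frequencies.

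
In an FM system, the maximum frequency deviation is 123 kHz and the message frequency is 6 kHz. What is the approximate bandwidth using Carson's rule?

Carson's rule: BW = 2*(delta_f + f_m)
= 2*(123 + 6) kHz = 258 kHz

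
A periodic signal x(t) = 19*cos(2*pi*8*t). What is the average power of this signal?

Average power of A*cos(wt) is A^2/2.
P = 19^2 / 2 = 361/2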